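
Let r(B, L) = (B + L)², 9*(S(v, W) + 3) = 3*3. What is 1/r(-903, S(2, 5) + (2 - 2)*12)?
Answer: 1/819025 ≈ 1.2210e-6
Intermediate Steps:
S(v, W) = -2 (S(v, W) = -3 + (3*3)/9 = -3 + (⅑)*9 = -3 + 1 = -2)
1/r(-903, S(2, 5) + (2 - 2)*12) = 1/((-903 + (-2 + (2 - 2)*12))²) = 1/((-903 + (-2 + 0*12))²) = 1/((-903 + (-2 + 0))²) = 1/((-903 - 2)²) = 1/((-905)²) = 1/819025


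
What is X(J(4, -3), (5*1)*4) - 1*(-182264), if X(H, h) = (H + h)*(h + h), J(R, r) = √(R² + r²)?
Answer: 183264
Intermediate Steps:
X(H, h) = 2*h*(H + h) (X(H, h) = (H + h)*(2*h) = 2*h*(H + h))
X(J(4, -3), (5*1)*4) - 1*(-182264) = 2*((5*1)*4)*(√(4² + (-3)²) + (5*1)*4) - 1*(-182264) = 2*(5*4)*(√(16 + 9) + 5*4) + 182264 = 2*20*(√25 + 20) + 182264 = 2*20*(5 + 20) + 182264 = 2*20*25 + 182264 = 1000 + 182264 = 183264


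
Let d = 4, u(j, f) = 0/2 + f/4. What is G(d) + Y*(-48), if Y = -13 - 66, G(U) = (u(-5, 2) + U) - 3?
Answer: 7587/2 ≈ 3793.5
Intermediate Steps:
u(j, f) = f/4 (u(j, f) = 0*(1/2) + f*(1/4) = 0 + f/4 = f/4)
G(U) = -5/2 + U (G(U) = ((1/4)*2 + U) - 3 = (1/2 + U) - 3 = -5/2 + U)
Y = -79
G(d) + Y*(-48) = (-5/2 + 4) - 79*(-48) = 3/2 + 3792 = 7587/2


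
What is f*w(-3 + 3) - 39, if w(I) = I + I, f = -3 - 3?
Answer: -39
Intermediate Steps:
f = -6
w(I) = 2*I
f*w(-3 + 3) - 39 = -12*(-3 + 3) - 39 = -12*0 - 39 = -6*0 - 39 = 0 - 39 = -39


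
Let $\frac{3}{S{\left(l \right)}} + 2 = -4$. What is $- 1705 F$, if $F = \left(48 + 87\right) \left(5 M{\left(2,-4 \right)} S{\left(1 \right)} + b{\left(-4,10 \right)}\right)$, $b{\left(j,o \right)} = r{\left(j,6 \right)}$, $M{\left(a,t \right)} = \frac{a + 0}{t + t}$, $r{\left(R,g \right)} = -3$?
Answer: $\frac{4373325}{8} \approx 5.4667 \cdot 10^{5}$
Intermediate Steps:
$M{\left(a,t \right)} = \frac{a}{2 t}$
$b{\left(j,o \right)} = -3$
$S{\left(l \right)} = - \frac{1}{2}$ ($S{\left(l \right)} = \frac{3}{-2 - 4} = \frac{3}{-6} = 3 \left(- \frac{1}{6}\right) = - \frac{1}{2}$)
$F = - \frac{2565}{8}$ ($F = \left(48 + 87\right) \left(5 \cdot \frac{1}{2} \cdot 2 \frac{1}{-4} \left(- \frac{1}{2}\right) - 3\right) = 135 \left(5 \cdot \frac{1}{2} \cdot 2 \left(- \frac{1}{4}\right) \left(- \frac{1}{2}\right) - 3\right) = 135 \left(5 \left(- \frac{1}{4}\right) \left(- \frac{1}{2}\right) - 3\right) = 135 \left(\left(- \frac{5}{4}\right) \left(- \frac{1}{2}\right) - 3\right) = 135 \left(\frac{5}{8} - 3\right) = 135 \left(- \frac{19}{8}\right) = - \frac{2565}{8} \approx -320.63$)
$- 1705 F = \left(-1705\right) \left(- \frac{2565}{8}\right) = \frac{4373325}{8}$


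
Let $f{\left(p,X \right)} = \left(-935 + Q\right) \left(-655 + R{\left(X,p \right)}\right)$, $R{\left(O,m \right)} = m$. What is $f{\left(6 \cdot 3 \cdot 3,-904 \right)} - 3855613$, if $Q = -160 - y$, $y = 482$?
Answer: $-2907836$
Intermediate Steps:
$Q = -642$ ($Q = -160 - 482 = -642$)
$f{\left(p,X \right)} = 1032935 - 1577 p$ ($f{\left(p,X \right)} = \left(-935 - 642\right) \left(-655 + p\right) = - 1577 \left(-655 + p\right) = 1032935 - 1577 p$)
$f{\left(6 \cdot 3 \cdot 3,-904 \right)} - 3855613 = \left(1032935 - 1577 \cdot 6 \cdot 3 \cdot 3\right) - 3855613 = \left(1032935 - 1577 \cdot 18 \cdot 3\right) - 3855613 = \left(1032935 - 85158\right) - 3855613 = 947777 - 3855613 = -2907836$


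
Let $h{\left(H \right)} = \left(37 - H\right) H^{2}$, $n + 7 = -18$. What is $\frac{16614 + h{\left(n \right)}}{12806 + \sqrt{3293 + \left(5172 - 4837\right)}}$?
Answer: $\frac{88623923}{20498751} - \frac{13841 \sqrt{907}}{20498751} \approx 4.303$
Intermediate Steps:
$n = -25$ ($n = -7 - 18 = -25$)
$h{\left(H \right)} = H^{2} \left(37 - H\right)$
$\frac{16614 + h{\left(n \right)}}{12806 + \sqrt{3293 + \left(5172 - 4837\right)}} = \frac{16614 + \left(-25\right)^{2} \left(37 - -25\right)}{12806 + \sqrt{3293 + \left(5172 - 4837\right)}} = \frac{16614 + 625 \left(37 + 25\right)}{12806 + \sqrt{3293 + 335}} = \frac{16614 + 625 \cdot 62}{12806 + \sqrt{3628}} = \frac{16614 + 38750}{12806 + 2 \sqrt{907}} = \frac{55364}{12806 + 2 \sqrt{907}}$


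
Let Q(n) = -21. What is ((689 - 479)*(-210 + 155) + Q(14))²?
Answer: 133888041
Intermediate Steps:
((689 - 479)*(-210 + 155) + Q(14))² = ((689 - 479)*(-210 + 155) - 21)² = (210*(-55) - 21)² = (-11550 - 21)² = (-11571)² = 133888041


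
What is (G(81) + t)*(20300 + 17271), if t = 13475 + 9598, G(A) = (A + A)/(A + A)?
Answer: 866913254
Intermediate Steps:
G(A) = 1 (G(A) = (2*A)/((2*A)) = (2*A)*(1/(2*A)) = 1)
t = 23073
(G(81) + t)*(20300 + 17271) = (1 + 23073)*(20300 + 17271) = 23074*37571 = 866913254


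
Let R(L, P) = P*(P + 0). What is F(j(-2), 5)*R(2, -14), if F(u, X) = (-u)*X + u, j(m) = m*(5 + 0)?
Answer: 7840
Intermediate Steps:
j(m) = 5*m (j(m) = m*5 = 5*m)
R(L, P) = P² (R(L, P) = P*P = P²)
F(u, X) = u - X*u (F(u, X) = -X*u + u = u - X*u)
F(j(-2), 5)*R(2, -14) = ((5*(-2))*(1 - 1*5))*(-14)² = -10*(1 - 5)*196 = -10*(-4)*196 = 40*196 = 7840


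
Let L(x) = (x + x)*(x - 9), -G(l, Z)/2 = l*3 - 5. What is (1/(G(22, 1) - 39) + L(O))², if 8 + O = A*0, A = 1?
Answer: 1917651681/25921 ≈ 73981.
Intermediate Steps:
O = -8 (O = -8 + 1*0 = -8 + 0 = -8)
G(l, Z) = 10 - 6*l (G(l, Z) = -2*(l*3 - 5) = -2*(3*l - 5) = -2*(-5 + 3*l) = 10 - 6*l)
L(x) = 2*x*(-9 + x) (L(x) = (2*x)*(-9 + x) = 2*x*(-9 + x))
(1/(G(22, 1) - 39) + L(O))² = (1/((10 - 6*22) - 39) + 2*(-8)*(-9 - 8))² = (1/((10 - 132) - 39) + 2*(-8)*(-17))² = (1/(-122 - 39) + 272)² = (1/(-161) + 272)² = (-1/161 + 272)² = (43791/161)² = 1917651681/25921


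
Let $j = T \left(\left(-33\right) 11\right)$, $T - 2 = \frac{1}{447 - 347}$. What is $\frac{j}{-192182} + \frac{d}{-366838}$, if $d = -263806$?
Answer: $\frac{2548321035097}{3524983025800} \approx 0.72293$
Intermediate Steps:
$T = \frac{201}{100}$ ($T = 2 + \frac{1}{447 - 347} = 2 + \frac{1}{100} = \frac{201}{100} \approx 2.01$)
$j = - \frac{72963}{100}$ ($j = \frac{201 \left(\left(-33\right) 11\right)}{100} = \frac{201}{100} \left(-363\right) = - \frac{72963}{100} \approx -729.63$)
$\frac{j}{-192182} + \frac{d}{-366838} = - \frac{72963}{100 \left(-192182\right)} - \frac{263806}{-366838} = \left(- \frac{72963}{100}\right) \left(- \frac{1}{192182}\right) - - \frac{131903}{183419} = \frac{72963}{19218200} + \frac{131903}{183419} = \frac{2548321035097}{3524983025800}$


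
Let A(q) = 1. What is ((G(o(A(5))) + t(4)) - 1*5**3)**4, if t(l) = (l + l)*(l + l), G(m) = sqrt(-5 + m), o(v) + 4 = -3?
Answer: 13578073 - 1809992*I*sqrt(3) ≈ 1.3578e+7 - 3.135e+6*I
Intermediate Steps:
o(v) = -7 (o(v) = -4 - 3 = -7)
t(l) = 4*l**2 (t(l) = (2*l)*(2*l) = 4*l**2)
((G(o(A(5))) + t(4)) - 1*5**3)**4 = ((sqrt(-5 - 7) + 4*4**2) - 1*5**3)**4 = ((sqrt(-12) + 4*16) - 1*125)**4 = ((2*I*sqrt(3) + 64) - 125)**4 = ((64 + 2*I*sqrt(3)) - 125)**4 = (-61 + 2*I*sqrt(3))**4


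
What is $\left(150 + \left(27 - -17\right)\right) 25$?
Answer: $4850$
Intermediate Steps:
$\left(150 + \left(27 - -17\right)\right) 25 = \left(150 + \left(27 + 17\right)\right) 25 = \left(150 + 44\right) 25 = 194 \cdot 25 = 4850$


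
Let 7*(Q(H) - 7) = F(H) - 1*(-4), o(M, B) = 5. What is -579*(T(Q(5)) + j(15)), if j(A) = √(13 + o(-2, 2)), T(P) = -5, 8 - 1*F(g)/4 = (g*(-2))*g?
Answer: 2895 - 1737*√2 ≈ 438.51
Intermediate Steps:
F(g) = 32 + 8*g² (F(g) = 32 - 4*g*(-2)*g = 32 - 4*(-2*g)*g = 32 - (-8)*g² = 32 + 8*g²)
Q(H) = 85/7 + 8*H²/7 (Q(H) = 7 + ((32 + 8*H²) - 1*(-4))/7 = 7 + ((32 + 8*H²) + 4)/7 = 7 + (36 + 8*H²)/7 = 7 + (36/7 + 8*H²/7) = 85/7 + 8*H²/7)
j(A) = 3*√2 (j(A) = √(13 + 5) = √18 = 3*√2)
-579*(T(Q(5)) + j(15)) = -579*(-5 + 3*√2) = 2895 - 1737*√2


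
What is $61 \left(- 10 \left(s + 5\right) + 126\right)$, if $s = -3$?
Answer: $6466$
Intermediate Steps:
$61 \left(- 10 \left(s + 5\right) + 126\right) = 61 \left(- 10 \left(-3 + 5\right) + 126\right) = 61 \left(\left(-10\right) 2 + 126\right) = 61 \left(-20 + 126\right) = 61 \cdot 106 = 6466$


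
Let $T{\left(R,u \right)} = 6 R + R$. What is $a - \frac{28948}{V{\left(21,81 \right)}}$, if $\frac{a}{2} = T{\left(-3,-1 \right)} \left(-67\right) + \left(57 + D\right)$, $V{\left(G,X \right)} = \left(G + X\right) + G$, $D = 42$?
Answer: $\frac{341528}{123} \approx 2776.6$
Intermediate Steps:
$V{\left(G,X \right)} = X + 2 G$
$T{\left(R,u \right)} = 7 R$
$a = 3012$ ($a = 2 \left(7 \left(-3\right) \left(-67\right) + \left(57 + 42\right)\right) = 2 \left(\left(-21\right) \left(-67\right) + 99\right) = 2 \left(1407 + 99\right) = 2 \cdot 1506 = 3012$)
$a - \frac{28948}{V{\left(21,81 \right)}} = 3012 - \frac{28948}{81 + 2 \cdot 21} = 3012 - \frac{28948}{81 + 42} = 3012 - \frac{28948}{123} = \frac{341528}{123}$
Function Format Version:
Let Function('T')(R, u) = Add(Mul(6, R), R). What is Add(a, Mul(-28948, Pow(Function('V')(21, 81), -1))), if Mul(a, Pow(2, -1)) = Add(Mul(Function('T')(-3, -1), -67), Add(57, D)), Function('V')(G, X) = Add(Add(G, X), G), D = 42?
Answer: Rational(341528, 123) ≈ 2776.6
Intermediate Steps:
Function('V')(G, X) = Add(X, Mul(2, G))
Function('T')(R, u) = Mul(7, R)
a = 3012 (a = Mul(2, Add(Mul(Mul(7, -3), -67), Add(57, 42))) = Mul(2, Add(Mul(-21, -67), 99)) = Mul(2, Add(1407, 99)) = Mul(2, 1506) = 3012)
Add(a, Mul(-28948, Pow(Function('V')(21, 81), -1))) = Add(3012, Mul(-28948, Pow(Add(81, Mul(2, 21)), -1))) = Add(3012, Mul(-28948, Pow(Add(81, 42), -1))) = Add(3012, Mul(-28948, Pow(123, -1))) = Add(3012, Mul(-28948, Rational(1, 123))) = Add(3012, Rational(-28948, 123)) = Rational(341528, 123)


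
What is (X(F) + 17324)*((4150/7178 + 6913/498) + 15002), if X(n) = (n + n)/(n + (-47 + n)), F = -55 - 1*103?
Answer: 84395051484564464/324398943 ≈ 2.6016e+8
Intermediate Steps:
F = -158 (F = -55 - 103 = -158)
X(n) = 2*n/(-47 + 2*n) (X(n) = (2*n)/(-47 + 2*n) = 2*n/(-47 + 2*n))
(X(F) + 17324)*((4150/7178 + 6913/498) + 15002) = (2*(-158)/(-47 + 2*(-158)) + 17324)*((4150/7178 + 6913/498) + 15002) = (2*(-158)/(-47 - 316) + 17324)*((4150*(1/7178) + 6913*(1/498)) + 15002) = (2*(-158)/(-363) + 17324)*((2075/3589 + 6913/498) + 15002) = (2*(-158)*(-1/363) + 17324)*(25844107/1787322 + 15002) = (316/363 + 17324)*(26839248751/1787322) = (6288928/363)*(26839248751/1787322) = 84395051484564464/324398943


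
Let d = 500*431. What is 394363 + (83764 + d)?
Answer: 693627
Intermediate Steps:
d = 215500
394363 + (83764 + d) = 394363 + (83764 + 215500) = 394363 + 299264 = 693627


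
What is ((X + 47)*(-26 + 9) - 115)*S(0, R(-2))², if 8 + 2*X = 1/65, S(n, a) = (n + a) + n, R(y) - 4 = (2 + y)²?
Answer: -879976/65 ≈ -13538.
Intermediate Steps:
R(y) = 4 + (2 + y)²
S(n, a) = a + 2*n (S(n, a) = (a + n) + n = a + 2*n)
X = -519/130 (X = -4 + (½)/65 = -4 + (½)*(1/65) = -4 + 1/130 = -519/130 ≈ -3.9923)
((X + 47)*(-26 + 9) - 115)*S(0, R(-2))² = ((-519/130 + 47)*(-26 + 9) - 115)*((4 + (2 - 2)²) + 2*0)² = ((5591/130)*(-17) - 115)*((4 + 0²) + 0)² = (-95047/130 - 115)*((4 + 0) + 0)² = -109997*(4 + 0)²/130 = -109997/130*4² = -109997/130*16 = -879976/65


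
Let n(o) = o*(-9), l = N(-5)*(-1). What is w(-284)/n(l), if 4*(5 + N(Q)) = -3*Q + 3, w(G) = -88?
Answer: 176/9 ≈ 19.556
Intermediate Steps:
N(Q) = -17/4 - 3*Q/4 (N(Q) = -5 + (-3*Q + 3)/4 = -5 + (3 - 3*Q)/4 = -5 + (3/4 - 3*Q/4) = -17/4 - 3*Q/4)
l = 1/2 (l = (-17/4 - 3/4*(-5))*(-1) = (-17/4 + 15/4)*(-1) = -1/2*(-1) = 1/2 ≈ 0.50000)
n(o) = -9*o
w(-284)/n(l) = -88/((-9*1/2)) = -88/(-9/2) = -88*(-2/9) = 176/9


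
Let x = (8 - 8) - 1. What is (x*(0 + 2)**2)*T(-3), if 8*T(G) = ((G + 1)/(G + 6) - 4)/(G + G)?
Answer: -7/18 ≈ -0.38889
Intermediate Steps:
x = -1 (x = 0 - 1 = -1)
T(G) = (-4 + (1 + G)/(6 + G))/(16*G) (T(G) = (((G + 1)/(G + 6) - 4)/(G + G))/8 = (((1 + G)/(6 + G) - 4)/((2*G)))/8 = (((1 + G)/(6 + G) - 4)*(1/(2*G)))/8 = ((-4 + (1 + G)/(6 + G))*(1/(2*G)))/8 = ((-4 + (1 + G)/(6 + G))/(2*G))/8 = (-4 + (1 + G)/(6 + G))/(16*G))
(x*(0 + 2)**2)*T(-3) = (-(0 + 2)**2)*((1/16)*(-23 - 3*(-3))/(-3*(6 - 3))) = (-1*2**2)*((1/16)*(-1/3)*(-23 + 9)/3) = (-1*4)*((1/16)*(-1/3)*(1/3)*(-14)) = -4*7/72 = -7/18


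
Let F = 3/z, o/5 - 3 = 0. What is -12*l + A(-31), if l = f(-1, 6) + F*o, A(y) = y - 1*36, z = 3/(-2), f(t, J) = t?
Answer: 305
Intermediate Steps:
o = 15 (o = 15 + 5*0 = 15 + 0 = 15)
z = -3/2 (z = 3*(-1/2) = -3/2 ≈ -1.5000)
F = -2 (F = 3/(-3/2) = 3*(-2/3) = -2)
A(y) = -36 + y (A(y) = y - 36 = -36 + y)
l = -31 (l = -1 - 2*15 = -1 - 30 = -31)
-12*l + A(-31) = -12*(-31) + (-36 - 31) = 372 - 67 = 305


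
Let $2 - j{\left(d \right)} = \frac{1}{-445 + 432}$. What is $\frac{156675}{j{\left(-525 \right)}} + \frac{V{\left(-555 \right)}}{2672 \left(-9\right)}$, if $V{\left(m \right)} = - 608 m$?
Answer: $\frac{113359385}{1503} \approx 75422.0$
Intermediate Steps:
$j{\left(d \right)} = \frac{27}{13}$ ($j{\left(d \right)} = 2 - \frac{1}{-445 + 432} = 2 - \frac{1}{-13} = 2 - - \frac{1}{13} = 2 + \frac{1}{13} = \frac{27}{13}$)
$\frac{156675}{j{\left(-525 \right)}} + \frac{V{\left(-555 \right)}}{2672 \left(-9\right)} = \frac{156675}{\frac{27}{13}} + \frac{\left(-608\right) \left(-555\right)}{2672 \left(-9\right)} = 156675 \cdot \frac{13}{27} + \frac{337440}{-24048} = \frac{678925}{9} + 337440 \left(- \frac{1}{24048}\right) = \frac{678925}{9} - \frac{7030}{501} = \frac{113359385}{1503}$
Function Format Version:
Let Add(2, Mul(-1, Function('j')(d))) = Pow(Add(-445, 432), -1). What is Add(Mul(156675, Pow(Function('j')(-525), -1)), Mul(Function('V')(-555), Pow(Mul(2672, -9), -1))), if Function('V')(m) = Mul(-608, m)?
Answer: Rational(113359385, 1503) ≈ 75422.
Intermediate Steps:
Function('j')(d) = Rational(27, 13) (Function('j')(d) = Add(2, Mul(-1, Pow(Add(-445, 432), -1))) = Add(2, Mul(-1, Pow(-13, -1))) = Add(2, Mul(-1, Rational(-1, 13))) = Add(2, Rational(1, 13)) = Rational(27, 13))
Add(Mul(156675, Pow(Function('j')(-525), -1)), Mul(Function('V')(-555), Pow(Mul(2672, -9), -1))) = Add(Mul(156675, Pow(Rational(27, 13), -1)), Mul(Mul(-608, -555), Pow(Mul(2672, -9), -1))) = Add(Mul(156675, Rational(13, 27)), Mul(337440, Pow(-24048, -1))) = Add(Rational(678925, 9), Mul(337440, Rational(-1, 24048))) = Add(Rational(678925, 9), Rational(-7030, 501)) = Rational(113359385, 1503)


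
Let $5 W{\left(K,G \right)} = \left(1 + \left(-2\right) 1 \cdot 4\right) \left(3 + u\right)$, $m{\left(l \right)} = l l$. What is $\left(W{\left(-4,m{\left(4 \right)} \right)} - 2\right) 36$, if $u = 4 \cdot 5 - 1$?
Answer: $- \frac{5904}{5} \approx -1180.8$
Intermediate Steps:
$u = 19$ ($u = 20 - 1 = 19$)
$m{\left(l \right)} = l^{2}$
$W{\left(K,G \right)} = - \frac{154}{5}$ ($W{\left(K,G \right)} = \frac{\left(1 + \left(-2\right) 1 \cdot 4\right) \left(3 + 19\right)}{5} = \frac{\left(1 - 8\right) 22}{5} = \frac{\left(-7\right) 22}{5} = \frac{1}{5} \left(-154\right) = - \frac{154}{5}$)
$\left(W{\left(-4,m{\left(4 \right)} \right)} - 2\right) 36 = \left(- \frac{154}{5} - 2\right) 36 = \left(- \frac{164}{5}\right) 36 = - \frac{5904}{5}$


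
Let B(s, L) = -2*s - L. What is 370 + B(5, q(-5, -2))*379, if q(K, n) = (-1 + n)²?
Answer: -6831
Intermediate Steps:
B(s, L) = -L - 2*s
370 + B(5, q(-5, -2))*379 = 370 + (-(-1 - 2)² - 2*5)*379 = 370 + (-1*(-3)² - 10)*379 = 370 + (-1*9 - 10)*379 = 370 + (-9 - 10)*379 = 370 - 19*379 = 370 - 7201 = -6831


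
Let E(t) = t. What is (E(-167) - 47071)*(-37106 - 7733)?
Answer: 2118104682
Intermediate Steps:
(E(-167) - 47071)*(-37106 - 7733) = (-167 - 47071)*(-37106 - 7733) = -47238*(-44839) = 2118104682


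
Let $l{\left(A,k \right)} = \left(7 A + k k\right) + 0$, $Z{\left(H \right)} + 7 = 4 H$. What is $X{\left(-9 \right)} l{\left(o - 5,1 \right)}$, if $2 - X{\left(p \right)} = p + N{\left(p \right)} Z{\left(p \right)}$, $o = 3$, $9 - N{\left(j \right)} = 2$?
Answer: $-4056$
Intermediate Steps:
$Z{\left(H \right)} = -7 + 4 H$
$N{\left(j \right)} = 7$ ($N{\left(j \right)} = 9 - 2 = 7$)
$l{\left(A,k \right)} = k^{2} + 7 A$ ($l{\left(A,k \right)} = \left(7 A + k^{2}\right) + 0 = \left(k^{2} + 7 A\right) + 0 = k^{2} + 7 A$)
$X{\left(p \right)} = 51 - 29 p$ ($X{\left(p \right)} = 2 - \left(p + 7 \left(-7 + 4 p\right)\right) = 2 - \left(p + \left(-49 + 28 p\right)\right) = 2 - \left(-49 + 29 p\right) = 51 - 29 p$)
$X{\left(-9 \right)} l{\left(o - 5,1 \right)} = \left(51 - -261\right) \left(1^{2} + 7 \left(3 - 5\right)\right) = \left(51 + 261\right) \left(1 + 7 \left(-2\right)\right) = 312 \left(1 - 14\right) = 312 \left(-13\right) = -4056$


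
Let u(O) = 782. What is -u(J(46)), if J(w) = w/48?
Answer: -782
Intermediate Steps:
J(w) = w/48 (J(w) = w*(1/48) = w/48)
-u(J(46)) = -1*782 = -782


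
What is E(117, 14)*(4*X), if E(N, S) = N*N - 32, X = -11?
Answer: -600908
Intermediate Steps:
E(N, S) = -32 + N² (E(N, S) = N² - 32 = -32 + N²)
E(117, 14)*(4*X) = (-32 + 117²)*(4*(-11)) = (-32 + 13689)*(-44) = 13657*(-44) = -600908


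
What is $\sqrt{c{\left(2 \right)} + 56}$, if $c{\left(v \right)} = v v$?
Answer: $2 \sqrt{15} \approx 7.746$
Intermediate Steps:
$c{\left(v \right)} = v^{2}$
$\sqrt{c{\left(2 \right)} + 56} = \sqrt{2^{2} + 56} = \sqrt{4 + 56} = \sqrt{60} = 2 \sqrt{15}$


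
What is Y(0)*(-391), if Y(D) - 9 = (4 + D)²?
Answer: -9775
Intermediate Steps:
Y(D) = 9 + (4 + D)²
Y(0)*(-391) = (9 + (4 + 0)²)*(-391) = (9 + 4²)*(-391) = (9 + 16)*(-391) = 25*(-391) = -9775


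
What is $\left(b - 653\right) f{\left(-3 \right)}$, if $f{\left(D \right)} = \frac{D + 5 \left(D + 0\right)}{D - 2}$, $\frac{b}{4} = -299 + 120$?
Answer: $- \frac{24642}{5} \approx -4928.4$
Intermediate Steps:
$b = -716$ ($b = 4 \left(-299 + 120\right) = 4 \left(-179\right) = -716$)
$f{\left(D \right)} = \frac{6 D}{-2 + D}$ ($f{\left(D \right)} = \frac{D + 5 D}{-2 + D} = \frac{6 D}{-2 + D}$)
$\left(b - 653\right) f{\left(-3 \right)} = \left(-716 - 653\right) 6 \left(-3\right) \frac{1}{-2 - 3} = \left(-716 - 653\right) 6 \left(-3\right) \frac{1}{-5} = - 1369 \cdot 6 \left(-3\right) \left(- \frac{1}{5}\right) = \left(-1369\right) \frac{18}{5} = - \frac{24642}{5}$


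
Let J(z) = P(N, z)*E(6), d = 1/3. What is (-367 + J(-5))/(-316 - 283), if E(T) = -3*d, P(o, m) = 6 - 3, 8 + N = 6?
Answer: 370/599 ≈ 0.61770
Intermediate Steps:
N = -2 (N = -8 + 6 = -2)
P(o, m) = 3
d = ⅓ (d = 1*(⅓) = ⅓ ≈ 0.33333)
E(T) = -1 (E(T) = -3*⅓ = -1)
J(z) = -3 (J(z) = 3*(-1) = -3)
(-367 + J(-5))/(-316 - 283) = (-367 - 3)/(-316 - 283) = -370/(-599) = -370*(-1/599) = 370/599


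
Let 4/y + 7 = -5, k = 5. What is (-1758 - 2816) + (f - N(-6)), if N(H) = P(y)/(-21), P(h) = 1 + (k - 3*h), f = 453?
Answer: -12362/3 ≈ -4120.7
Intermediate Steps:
y = -1/3 (y = 4/(-7 - 5) = 4/(-12) = 4*(-1/12) = -1/3 ≈ -0.33333)
P(h) = 6 - 3*h (P(h) = 1 + (5 - 3*h) = 6 - 3*h)
N(H) = -1/3 (N(H) = (6 - 3*(-1/3))/(-21) = (6 + 1)*(-1/21) = 7*(-1/21) = -1/3)
(-1758 - 2816) + (f - N(-6)) = (-1758 - 2816) + (453 - 1*(-1/3)) = -4574 + (453 + 1/3) = -4574 + 1360/3 = -12362/3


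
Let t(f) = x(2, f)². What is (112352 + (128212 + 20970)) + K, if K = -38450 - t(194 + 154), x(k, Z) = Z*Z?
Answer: -14665955732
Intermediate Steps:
x(k, Z) = Z²
t(f) = f⁴ (t(f) = (f²)² = f⁴)
K = -14666217266 (K = -38450 - (194 + 154)⁴ = -38450 - 1*348⁴ = -38450 - 1*14666178816 = -38450 - 14666178816 = -14666217266)
(112352 + (128212 + 20970)) + K = (112352 + (128212 + 20970)) - 14666217266 = (112352 + 149182) - 14666217266 = 261534 - 14666217266 = -14665955732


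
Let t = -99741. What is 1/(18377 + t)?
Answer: -1/81364 ≈ -1.2290e-5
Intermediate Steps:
1/(18377 + t) = 1/(18377 - 99741) = 1/(-81364) = -1/81364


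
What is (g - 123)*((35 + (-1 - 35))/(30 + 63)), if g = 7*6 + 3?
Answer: 26/31 ≈ 0.83871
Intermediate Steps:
g = 45 (g = 42 + 3 = 45)
(g - 123)*((35 + (-1 - 35))/(30 + 63)) = (45 - 123)*((35 + (-1 - 35))/(30 + 63)) = -78*(35 - 36)/93 = -(-78)/93 = -78*(-1/93) = 26/31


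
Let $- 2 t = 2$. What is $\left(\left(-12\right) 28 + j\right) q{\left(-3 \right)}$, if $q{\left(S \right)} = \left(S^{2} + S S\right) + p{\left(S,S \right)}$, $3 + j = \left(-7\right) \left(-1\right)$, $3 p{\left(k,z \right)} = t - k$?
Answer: $- \frac{18592}{3} \approx -6197.3$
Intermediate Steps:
$t = -1$ ($t = \left(- \frac{1}{2}\right) 2 = -1$)
$p{\left(k,z \right)} = - \frac{1}{3} - \frac{k}{3}$ ($p{\left(k,z \right)} = \frac{-1 - k}{3} = - \frac{1}{3} - \frac{k}{3}$)
$j = 4$ ($j = -3 - -7 = -3 + 7 = 4$)
$q{\left(S \right)} = - \frac{1}{3} + 2 S^{2} - \frac{S}{3}$ ($q{\left(S \right)} = \left(S^{2} + S S\right) - \left(\frac{1}{3} + \frac{S}{3}\right) = \left(S^{2} + S^{2}\right) - \left(\frac{1}{3} + \frac{S}{3}\right) = 2 S^{2} - \left(\frac{1}{3} + \frac{S}{3}\right) = - \frac{1}{3} + 2 S^{2} - \frac{S}{3}$)
$\left(\left(-12\right) 28 + j\right) q{\left(-3 \right)} = \left(\left(-12\right) 28 + 4\right) \left(- \frac{1}{3} + 2 \left(-3\right)^{2} - -1\right) = \left(-336 + 4\right) \left(- \frac{1}{3} + 2 \cdot 9 + 1\right) = - 332 \left(- \frac{1}{3} + 18 + 1\right) = \left(-332\right) \frac{56}{3} = - \frac{18592}{3}$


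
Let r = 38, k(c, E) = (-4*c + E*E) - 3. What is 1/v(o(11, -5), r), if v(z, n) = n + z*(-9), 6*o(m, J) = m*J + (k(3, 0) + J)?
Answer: 2/301 ≈ 0.0066445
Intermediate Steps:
k(c, E) = -3 + E² - 4*c (k(c, E) = (-4*c + E²) - 3 = (E² - 4*c) - 3 = -3 + E² - 4*c)
o(m, J) = -5/2 + J/6 + J*m/6 (o(m, J) = (m*J + ((-3 + 0² - 4*3) + J))/6 = (J*m + ((-3 + 0 - 12) + J))/6 = (J*m + (-15 + J))/6 = (-15 + J + J*m)/6 = -5/2 + J/6 + J*m/6)
v(z, n) = n - 9*z
1/v(o(11, -5), r) = 1/(38 - 9*(-5/2 + (⅙)*(-5) + (⅙)*(-5)*11)) = 1/(38 - 9*(-5/2 - ⅚ - 55/6)) = 1/(38 - 9*(-25/2)) = 1/(38 + 225/2) = 1/(301/2) = 2/301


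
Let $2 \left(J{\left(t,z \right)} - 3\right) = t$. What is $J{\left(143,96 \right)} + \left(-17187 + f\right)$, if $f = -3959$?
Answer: $- \frac{42143}{2} \approx -21072.0$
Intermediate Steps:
$J{\left(t,z \right)} = 3 + \frac{t}{2}$
$J{\left(143,96 \right)} + \left(-17187 + f\right) = \left(3 + \frac{1}{2} \cdot 143\right) - 21146 = \left(3 + \frac{143}{2}\right) - 21146 = \frac{149}{2} - 21146 = - \frac{42143}{2}$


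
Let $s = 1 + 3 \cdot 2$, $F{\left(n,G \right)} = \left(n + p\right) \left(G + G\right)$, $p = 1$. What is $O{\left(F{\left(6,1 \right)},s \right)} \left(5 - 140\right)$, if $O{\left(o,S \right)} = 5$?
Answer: $-675$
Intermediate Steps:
$F{\left(n,G \right)} = 2 G \left(1 + n\right)$ ($F{\left(n,G \right)} = \left(n + 1\right) \left(G + G\right) = \left(1 + n\right) 2 G = 2 G \left(1 + n\right)$)
$s = 7$ ($s = 1 + 6 = 7$)
$O{\left(F{\left(6,1 \right)},s \right)} \left(5 - 140\right) = 5 \left(5 - 140\right) = 5 \left(-135\right) = -675$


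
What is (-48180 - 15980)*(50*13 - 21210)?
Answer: 1319129600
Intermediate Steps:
(-48180 - 15980)*(50*13 - 21210) = -64160*(650 - 21210) = -64160*(-20560) = 1319129600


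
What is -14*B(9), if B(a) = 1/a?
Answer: -14/9 ≈ -1.5556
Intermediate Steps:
-14*B(9) = -14/9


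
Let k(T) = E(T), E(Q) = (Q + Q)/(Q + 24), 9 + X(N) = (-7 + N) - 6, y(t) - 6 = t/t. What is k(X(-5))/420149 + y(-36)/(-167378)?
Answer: 71761/70323699322 ≈ 1.0204e-6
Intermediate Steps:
y(t) = 7 (y(t) = 6 + t/t = 6 + 1 = 7)
X(N) = -22 + N (X(N) = -9 + ((-7 + N) - 6) = -9 + (-13 + N) = -22 + N)
E(Q) = 2*Q/(24 + Q) (E(Q) = (2*Q)/(24 + Q) = 2*Q/(24 + Q))
k(T) = 2*T/(24 + T)
k(X(-5))/420149 + y(-36)/(-167378) = (2*(-22 - 5)/(24 + (-22 - 5)))/420149 + 7/(-167378) = (2*(-27)/(24 - 27))*(1/420149) + 7*(-1/167378) = (2*(-27)/(-3))*(1/420149) - 7/167378 = (2*(-27)*(-1/3))*(1/420149) - 7/167378 = 18*(1/420149) - 7/167378 = 18/420149 - 7/167378 = 71761/70323699322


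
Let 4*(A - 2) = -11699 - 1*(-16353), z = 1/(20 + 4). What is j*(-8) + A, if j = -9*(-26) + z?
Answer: -4241/6 ≈ -706.83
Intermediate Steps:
z = 1/24 ≈ 0.041667
j = 5617/24 (j = -9*(-26) + 1/24 = 234 + 1/24 = 5617/24 ≈ 234.04)
A = 2331/2 (A = 2 + (-11699 - 1*(-16353))/4 = 2 + (-11699 + 16353)/4 = 2 + (¼)*4654 = 2 + 2327/2 = 2331/2 ≈ 1165.5)
j*(-8) + A = (5617/24)*(-8) + 2331/2 = -5617/3 + 2331/2 = -4241/6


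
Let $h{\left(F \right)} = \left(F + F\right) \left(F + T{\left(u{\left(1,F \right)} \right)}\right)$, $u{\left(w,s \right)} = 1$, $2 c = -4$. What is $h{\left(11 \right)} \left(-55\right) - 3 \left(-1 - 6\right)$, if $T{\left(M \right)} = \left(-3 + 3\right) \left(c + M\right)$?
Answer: $-13289$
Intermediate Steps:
$c = -2$ ($c = \frac{1}{2} \left(-4\right) = -2$)
$T{\left(M \right)} = 0$ ($T{\left(M \right)} = \left(-3 + 3\right) \left(-2 + M\right) = 0 \left(-2 + M\right) = 0$)
$h{\left(F \right)} = 2 F^{2}$ ($h{\left(F \right)} = \left(F + F\right) \left(F + 0\right) = 2 F F = 2 F^{2}$)
$h{\left(11 \right)} \left(-55\right) - 3 \left(-1 - 6\right) = 2 \cdot 11^{2} \left(-55\right) - 3 \left(-1 - 6\right) = 2 \cdot 121 \left(-55\right) - -21 = 242 \left(-55\right) + 21 = -13310 + 21 = -13289$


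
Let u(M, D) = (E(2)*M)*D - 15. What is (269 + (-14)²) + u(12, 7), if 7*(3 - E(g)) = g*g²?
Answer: 606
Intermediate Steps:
E(g) = 3 - g³/7 (E(g) = 3 - g*g²/7 = 3 - g³/7)
u(M, D) = -15 + 13*D*M/7 (u(M, D) = ((3 - ⅐*2³)*M)*D - 15 = ((3 - ⅐*8)*M)*D - 15 = ((3 - 8/7)*M)*D - 15 = (13*M/7)*D - 15 = 13*D*M/7 - 15 = -15 + 13*D*M/7)
(269 + (-14)²) + u(12, 7) = (269 + (-14)²) + (-15 + (13/7)*7*12) = (269 + 196) + (-15 + 156) = 465 + 141 = 606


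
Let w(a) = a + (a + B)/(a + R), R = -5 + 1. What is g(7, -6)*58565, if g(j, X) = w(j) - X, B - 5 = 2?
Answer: 3103945/3 ≈ 1.0346e+6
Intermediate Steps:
B = 7 (B = 5 + 2 = 7)
R = -4
w(a) = a + (7 + a)/(-4 + a) (w(a) = a + (a + 7)/(a - 4) = a + (7 + a)/(-4 + a))
g(j, X) = -X + (7 + j² - 3*j)/(-4 + j) (g(j, X) = (7 + j² - 3*j)/(-4 + j) - X = -X + (7 + j² - 3*j)/(-4 + j))
g(7, -6)*58565 = ((7 + 7² - 3*7 - 1*(-6)*(-4 + 7))/(-4 + 7))*58565 = ((7 + 49 - 21 - 1*(-6)*3)/3)*58565 = ((7 + 49 - 21 + 18)/3)*58565 = ((⅓)*53)*58565 = (53/3)*58565 = 3103945/3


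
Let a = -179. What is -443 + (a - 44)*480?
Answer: -107483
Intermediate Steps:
-443 + (a - 44)*480 = -443 + (-179 - 44)*480 = -443 - 223*480 = -443 - 107040 = -107483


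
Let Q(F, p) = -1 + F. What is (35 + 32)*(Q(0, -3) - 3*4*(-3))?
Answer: 2345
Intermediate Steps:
(35 + 32)*(Q(0, -3) - 3*4*(-3)) = (35 + 32)*((-1 + 0) - 3*4*(-3)) = 67*(-1 - 12*(-3)) = 67*(-1 + 36) = 67*35 = 2345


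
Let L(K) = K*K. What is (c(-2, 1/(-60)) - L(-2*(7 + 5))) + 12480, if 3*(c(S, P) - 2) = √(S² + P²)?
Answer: 11906 + √14401/180 ≈ 11907.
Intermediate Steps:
L(K) = K²
c(S, P) = 2 + √(P² + S²)/3 (c(S, P) = 2 + √(S² + P²)/3 = 2 + √(P² + S²)/3)
(c(-2, 1/(-60)) - L(-2*(7 + 5))) + 12480 = ((2 + √((1/(-60))² + (-2)²)/3) - (-2*(7 + 5))²) + 12480 = ((2 + √((-1/60)² + 4)/3) - (-2*12)²) + 12480 = ((2 + √(1/3600 + 4)/3) - 1*(-24)²) + 12480 = ((2 + √(14401/3600)/3) - 1*576) + 12480 = ((2 + (√14401/60)/3) - 576) + 12480 = ((2 + √14401/180) - 576) + 12480 = (-574 + √14401/180) + 12480 = 11906 + √14401/180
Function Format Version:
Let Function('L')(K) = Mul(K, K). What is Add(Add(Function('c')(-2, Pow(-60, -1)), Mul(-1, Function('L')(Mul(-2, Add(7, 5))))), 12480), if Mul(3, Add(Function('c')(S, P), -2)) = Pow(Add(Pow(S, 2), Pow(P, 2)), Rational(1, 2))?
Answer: Add(11906, Mul(Rational(1, 180), Pow(14401, Rational(1, 2)))) ≈ 11907.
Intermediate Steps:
Function('L')(K) = Pow(K, 2)
Function('c')(S, P) = Add(2, Mul(Rational(1, 3), Pow(Add(Pow(P, 2), Pow(S, 2)), Rational(1, 2)))) (Function('c')(S, P) = Add(2, Mul(Rational(1, 3), Pow(Add(Pow(S, 2), Pow(P, 2)), Rational(1, 2)))) = Add(2, Mul(Rational(1, 3), Pow(Add(Pow(P, 2), Pow(S, 2)), Rational(1, 2)))))
Add(Add(Function('c')(-2, Pow(-60, -1)), Mul(-1, Function('L')(Mul(-2, Add(7, 5))))), 12480) = Add(Add(Add(2, Mul(Rational(1, 3), Pow(Add(Pow(Pow(-60, -1), 2), Pow(-2, 2)), Rational(1, 2)))), Mul(-1, Pow(Mul(-2, Add(7, 5)), 2))), 12480) = Add(Add(Add(2, Mul(Rational(1, 3), Pow(Add(Pow(Rational(-1, 60), 2), 4), Rational(1, 2)))), Mul(-1, Pow(Mul(-2, 12), 2))), 12480) = Add(Add(Add(2, Mul(Rational(1, 3), Pow(Add(Rational(1, 3600), 4), Rational(1, 2)))), Mul(-1, Pow(-24, 2))), 12480) = Add(Add(Add(2, Mul(Rational(1, 3), Pow(Rational(14401, 3600), Rational(1, 2)))), Mul(-1, 576)), 12480) = Add(Add(Add(2, Mul(Rational(1, 3), Mul(Rational(1, 60), Pow(14401, Rational(1, 2))))), -576), 12480) = Add(Add(Add(2, Mul(Rational(1, 180), Pow(14401, Rational(1, 2)))), -576), 12480) = Add(Add(-574, Mul(Rational(1, 180), Pow(14401, Rational(1, 2)))), 12480) = Add(11906, Mul(Rational(1, 180), Pow(14401, Rational(1, 2))))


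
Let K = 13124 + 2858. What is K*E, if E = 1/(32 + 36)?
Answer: 7991/34 ≈ 235.03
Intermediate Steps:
E = 1/68 ≈ 0.014706
K = 15982
K*E = 15982*(1/68) = 7991/34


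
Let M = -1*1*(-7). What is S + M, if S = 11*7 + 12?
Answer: 96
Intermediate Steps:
M = 7 (M = -1*(-7) = 7)
S = 89 (S = 77 + 12 = 89)
S + M = 89 + 7 = 96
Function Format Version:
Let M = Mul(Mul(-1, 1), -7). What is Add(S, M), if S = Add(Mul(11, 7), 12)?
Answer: 96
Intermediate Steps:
M = 7 (M = Mul(-1, -7) = 7)
S = 89 (S = Add(77, 12) = 89)
Add(S, M) = Add(89, 7) = 96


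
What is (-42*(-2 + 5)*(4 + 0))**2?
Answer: 254016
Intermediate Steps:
(-42*(-2 + 5)*(4 + 0))**2 = (-126*4)**2 = (-42*12)**2 = (-504)**2 = 254016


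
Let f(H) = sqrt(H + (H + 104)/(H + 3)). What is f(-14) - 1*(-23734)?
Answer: 23734 + 2*I*sqrt(671)/11 ≈ 23734.0 + 4.7098*I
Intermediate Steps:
f(H) = sqrt(H + (104 + H)/(3 + H))
f(-14) - 1*(-23734) = sqrt((104 - 14 - 14*(3 - 14))/(3 - 14)) - 1*(-23734) = sqrt((104 - 14 - 14*(-11))/(-11)) + 23734 = sqrt(-(104 - 14 + 154)/11) + 23734 = sqrt(-1/11*244) + 23734 = sqrt(-244/11) + 23734 = 2*I*sqrt(671)/11 + 23734 = 23734 + 2*I*sqrt(671)/11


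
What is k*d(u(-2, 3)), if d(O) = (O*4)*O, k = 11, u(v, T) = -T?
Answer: 396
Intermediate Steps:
d(O) = 4*O² (d(O) = (4*O)*O = 4*O²)
k*d(u(-2, 3)) = 11*(4*(-1*3)²) = 11*(4*(-3)²) = 11*(4*9) = 11*36 = 396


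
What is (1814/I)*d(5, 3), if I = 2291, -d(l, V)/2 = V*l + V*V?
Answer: -87072/2291 ≈ -38.006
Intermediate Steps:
d(l, V) = -2*V² - 2*V*l (d(l, V) = -2*(V*l + V*V) = -2*(V*l + V²) = -2*(V² + V*l) = -2*V² - 2*V*l)
(1814/I)*d(5, 3) = (1814/2291)*(-2*3*(3 + 5)) = (1814*(1/2291))*(-2*3*8) = (1814/2291)*(-48) = -87072/2291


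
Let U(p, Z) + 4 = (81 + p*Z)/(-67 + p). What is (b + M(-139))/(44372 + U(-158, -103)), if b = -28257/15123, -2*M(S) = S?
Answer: 30683745/20096339698 ≈ 0.0015268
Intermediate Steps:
M(S) = -S/2
U(p, Z) = -4 + (81 + Z*p)/(-67 + p) (U(p, Z) = -4 + (81 + p*Z)/(-67 + p) = -4 + (81 + Z*p)/(-67 + p))
b = -9419/5041 (b = -28257*1/15123 = -9419/5041 ≈ -1.8685)
(b + M(-139))/(44372 + U(-158, -103)) = (-9419/5041 - 1/2*(-139))/(44372 + (349 - 4*(-158) - 103*(-158))/(-67 - 158)) = (-9419/5041 + 139/2)/(44372 + (349 + 632 + 16274)/(-225)) = 681861/(10082*(44372 - 1/225*17255)) = 681861/(10082*(44372 - 3451/45)) = 681861/(10082*(1993289/45)) = (681861/10082)*(45/1993289) = 30683745/20096339698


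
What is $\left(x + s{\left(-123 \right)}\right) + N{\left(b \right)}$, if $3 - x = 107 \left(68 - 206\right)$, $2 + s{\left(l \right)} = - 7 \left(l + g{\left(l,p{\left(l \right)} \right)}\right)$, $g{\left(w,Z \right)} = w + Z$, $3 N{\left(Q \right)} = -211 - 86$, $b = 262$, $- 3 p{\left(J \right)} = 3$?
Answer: $16397$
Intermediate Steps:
$p{\left(J \right)} = -1$ ($p{\left(J \right)} = \left(- \frac{1}{3}\right) 3 = -1$)
$N{\left(Q \right)} = -99$ ($N{\left(Q \right)} = \frac{-211 - 86}{3} = \frac{1}{3} \left(-297\right) = -99$)
$g{\left(w,Z \right)} = Z + w$
$s{\left(l \right)} = 5 - 14 l$ ($s{\left(l \right)} = -2 - 7 \left(l + \left(-1 + l\right)\right) = -2 - 7 \left(-1 + 2 l\right) = -2 - \left(-7 + 14 l\right) = 5 - 14 l$)
$x = 14769$ ($x = 3 - 107 \left(68 - 206\right) = 3 - 107 \left(-138\right) = 3 - -14766 = 3 + 14766 = 14769$)
$\left(x + s{\left(-123 \right)}\right) + N{\left(b \right)} = \left(14769 + \left(5 - -1722\right)\right) - 99 = \left(14769 + \left(5 + 1722\right)\right) - 99 = \left(14769 + 1727\right) - 99 = 16496 - 99 = 16397$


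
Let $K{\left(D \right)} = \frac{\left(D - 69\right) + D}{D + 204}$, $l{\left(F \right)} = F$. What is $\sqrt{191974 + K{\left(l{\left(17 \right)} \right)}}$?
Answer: $\frac{\sqrt{9376194399}}{221} \approx 438.15$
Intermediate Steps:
$K{\left(D \right)} = \frac{-69 + 2 D}{204 + D}$ ($K{\left(D \right)} = \frac{\left(-69 + D\right) + D}{204 + D} = \frac{-69 + 2 D}{204 + D}$)
$\sqrt{191974 + K{\left(l{\left(17 \right)} \right)}} = \sqrt{191974 + \frac{-69 + 2 \cdot 17}{204 + 17}} = \sqrt{191974 + \frac{-69 + 34}{221}} = \sqrt{191974 + \frac{1}{221} \left(-35\right)} = \sqrt{191974 - \frac{35}{221}} = \sqrt{\frac{42426219}{221}} = \frac{\sqrt{9376194399}}{221}$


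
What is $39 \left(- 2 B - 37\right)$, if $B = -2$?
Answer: $-1287$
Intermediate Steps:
$39 \left(- 2 B - 37\right) = 39 \left(\left(-2\right) \left(-2\right) - 37\right) = 39 \left(4 - 37\right) = 39 \left(-33\right) = -1287$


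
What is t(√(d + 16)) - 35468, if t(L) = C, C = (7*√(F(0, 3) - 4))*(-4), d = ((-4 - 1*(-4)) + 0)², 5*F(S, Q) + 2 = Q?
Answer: -35468 - 28*I*√95/5 ≈ -35468.0 - 54.582*I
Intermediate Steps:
F(S, Q) = -⅖ + Q/5
d = 0 (d = ((-4 + 4) + 0)² = (0 + 0)² = 0² = 0)
C = -28*I*√95/5 (C = (7*√((-⅖ + (⅕)*3) - 4))*(-4) = (7*√((-⅖ + ⅗) - 4))*(-4) = (7*√(⅕ - 4))*(-4) = (7*√(-19/5))*(-4) = (7*(I*√95/5))*(-4) = (7*I*√95/5)*(-4) = -28*I*√95/5 ≈ -54.582*I)
t(L) = -28*I*√95/5
t(√(d + 16)) - 35468 = -28*I*√95/5 - 35468 = -35468 - 28*I*√95/5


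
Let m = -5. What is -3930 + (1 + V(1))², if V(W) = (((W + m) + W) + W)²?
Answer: -3905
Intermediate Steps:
V(W) = (-5 + 3*W)² (V(W) = (((W - 5) + W) + W)² = (((-5 + W) + W) + W)² = ((-5 + 2*W) + W)² = (-5 + 3*W)²)
-3930 + (1 + V(1))² = -3930 + (1 + (-5 + 3*1)²)² = -3930 + (1 + (-5 + 3)²)² = -3930 + (1 + (-2)²)² = -3930 + (1 + 4)² = -3930 + 5² = -3930 + 25 = -3905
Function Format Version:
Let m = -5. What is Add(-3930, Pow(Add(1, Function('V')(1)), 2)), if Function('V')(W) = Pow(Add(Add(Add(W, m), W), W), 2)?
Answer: -3905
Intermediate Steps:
Function('V')(W) = Pow(Add(-5, Mul(3, W)), 2) (Function('V')(W) = Pow(Add(Add(Add(W, -5), W), W), 2) = Pow(Add(Add(Add(-5, W), W), W), 2) = Pow(Add(Add(-5, Mul(2, W)), W), 2) = Pow(Add(-5, Mul(3, W)), 2))
Add(-3930, Pow(Add(1, Function('V')(1)), 2)) = Add(-3930, Pow(Add(1, Pow(Add(-5, Mul(3, 1)), 2)), 2)) = Add(-3930, Pow(Add(1, Pow(Add(-5, 3), 2)), 2)) = Add(-3930, Pow(Add(1, Pow(-2, 2)), 2)) = Add(-3930, Pow(Add(1, 4), 2)) = Add(-3930, Pow(5, 2)) = Add(-3930, 25) = -3905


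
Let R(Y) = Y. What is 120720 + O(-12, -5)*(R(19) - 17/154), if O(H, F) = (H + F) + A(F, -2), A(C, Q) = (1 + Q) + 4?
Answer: 1325011/11 ≈ 1.2046e+5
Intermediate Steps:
A(C, Q) = 5 + Q
O(H, F) = 3 + F + H (O(H, F) = (H + F) + (5 - 2) = (F + H) + 3 = 3 + F + H)
120720 + O(-12, -5)*(R(19) - 17/154) = 120720 + (3 - 5 - 12)*(19 - 17/154) = 120720 - 14*(19 - 17*1/154) = 120720 - 14*(19 - 17/154) = 120720 - 14*2909/154 = 120720 - 2909/11 = 1325011/11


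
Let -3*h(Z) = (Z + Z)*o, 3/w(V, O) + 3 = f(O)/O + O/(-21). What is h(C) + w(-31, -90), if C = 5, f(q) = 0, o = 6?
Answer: -53/3 ≈ -17.667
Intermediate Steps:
w(V, O) = 3/(-3 - O/21) (w(V, O) = 3/(-3 + (0/O + O/(-21))) = 3/(-3 + (0 + O*(-1/21))) = 3/(-3 + (0 - O/21)) = 3/(-3 - O/21))
h(Z) = -4*Z (h(Z) = -(Z + Z)*6/3 = -2*Z*6/3 = -4*Z)
h(C) + w(-31, -90) = -4*5 - 63/(63 - 90) = -20 - 63/(-27) = -20 - 63*(-1/27) = -20 + 7/3 = -53/3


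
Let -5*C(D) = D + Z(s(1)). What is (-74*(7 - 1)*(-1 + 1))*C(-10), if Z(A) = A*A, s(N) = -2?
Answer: 0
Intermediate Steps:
Z(A) = A²
C(D) = -⅘ - D/5 (C(D) = -(D + (-2)²)/5 = -(D + 4)/5 = -(4 + D)/5 = -⅘ - D/5)
(-74*(7 - 1)*(-1 + 1))*C(-10) = (-74*(7 - 1)*(-1 + 1))*(-⅘ - ⅕*(-10)) = (-444*0)*(-⅘ + 2) = -74*0*(6/5) = 0*(6/5) = 0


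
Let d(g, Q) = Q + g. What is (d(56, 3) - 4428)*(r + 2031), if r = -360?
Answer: -7300599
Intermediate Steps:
(d(56, 3) - 4428)*(r + 2031) = ((3 + 56) - 4428)*(-360 + 2031) = (59 - 4428)*1671 = -4369*1671 = -7300599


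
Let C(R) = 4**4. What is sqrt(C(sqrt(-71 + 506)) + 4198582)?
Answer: sqrt(4198838) ≈ 2049.1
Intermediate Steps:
C(R) = 256
sqrt(C(sqrt(-71 + 506)) + 4198582) = sqrt(256 + 4198582) = sqrt(4198838)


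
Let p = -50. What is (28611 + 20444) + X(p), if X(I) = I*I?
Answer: 51555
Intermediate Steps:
X(I) = I²
(28611 + 20444) + X(p) = (28611 + 20444) + (-50)² = 49055 + 2500 = 51555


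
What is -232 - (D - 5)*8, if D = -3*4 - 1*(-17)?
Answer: -232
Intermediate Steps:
D = 5 (D = -12 + 17 = 5)
-232 - (D - 5)*8 = -232 - (5 - 5)*8 = -232 - 0*8 = -232 - 1*0 = -232 + 0 = -232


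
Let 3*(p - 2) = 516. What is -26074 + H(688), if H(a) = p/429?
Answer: -3728524/143 ≈ -26074.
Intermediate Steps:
p = 174 (p = 2 + (⅓)*516 = 2 + 172 = 174)
H(a) = 58/143 (H(a) = 174/429 = 174*(1/429) = 58/143)
-26074 + H(688) = -26074 + 58/143 = -3728524/143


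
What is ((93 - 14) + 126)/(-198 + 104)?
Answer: -205/94 ≈ -2.1809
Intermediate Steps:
((93 - 14) + 126)/(-198 + 104) = (79 + 126)/(-94) = 205*(-1/94) = -205/94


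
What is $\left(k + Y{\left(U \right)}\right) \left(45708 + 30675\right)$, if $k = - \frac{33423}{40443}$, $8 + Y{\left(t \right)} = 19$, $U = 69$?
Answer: $\frac{805840650}{1037} \approx 7.7709 \cdot 10^{5}$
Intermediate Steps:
$Y{\left(t \right)} = 11$ ($Y{\left(t \right)} = -8 + 19 = 11$)
$k = - \frac{857}{1037}$ ($k = \left(-33423\right) \frac{1}{40443} = - \frac{857}{1037} \approx -0.82642$)
$\left(k + Y{\left(U \right)}\right) \left(45708 + 30675\right) = \left(- \frac{857}{1037} + 11\right) \left(45708 + 30675\right) = \frac{10550}{1037} \cdot 76383 = \frac{805840650}{1037}$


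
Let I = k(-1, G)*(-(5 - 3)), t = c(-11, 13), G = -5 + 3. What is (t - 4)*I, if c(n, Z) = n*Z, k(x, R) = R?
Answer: -588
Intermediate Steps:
G = -2
c(n, Z) = Z*n
t = -143 (t = 13*(-11) = -143)
I = 4 (I = -(-2)*(5 - 3) = -(-2)*2 = -2*(-2) = 4)
(t - 4)*I = (-143 - 4)*4 = -147*4 = -588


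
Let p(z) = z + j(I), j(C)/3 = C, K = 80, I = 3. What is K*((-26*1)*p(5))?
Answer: -29120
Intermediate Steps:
j(C) = 3*C
p(z) = 9 + z (p(z) = z + 3*3 = z + 9 = 9 + z)
K*((-26*1)*p(5)) = 80*((-26*1)*(9 + 5)) = 80*(-26*14) = 80*(-364) = -29120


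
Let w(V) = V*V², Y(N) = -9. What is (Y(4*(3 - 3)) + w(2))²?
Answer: 1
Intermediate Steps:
w(V) = V³
(Y(4*(3 - 3)) + w(2))² = (-9 + 2³)² = (-9 + 8)² = (-1)² = 1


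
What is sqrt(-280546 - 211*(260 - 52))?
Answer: I*sqrt(324434) ≈ 569.59*I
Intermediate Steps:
sqrt(-280546 - 211*(260 - 52)) = sqrt(-280546 - 211*208) = sqrt(-280546 - 43888) = sqrt(-324434) = I*sqrt(324434)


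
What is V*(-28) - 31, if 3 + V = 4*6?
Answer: -619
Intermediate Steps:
V = 21 (V = -3 + 4*6 = -3 + 24 = 21)
V*(-28) - 31 = 21*(-28) - 31 = -588 - 31 = -619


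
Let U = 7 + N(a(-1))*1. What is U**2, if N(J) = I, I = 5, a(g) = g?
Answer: 144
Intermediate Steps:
N(J) = 5
U = 12 (U = 7 + 5*1 = 7 + 5 = 12)
U**2 = 12**2 = 144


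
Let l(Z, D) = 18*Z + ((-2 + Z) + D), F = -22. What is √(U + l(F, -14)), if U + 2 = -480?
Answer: 2*I*√229 ≈ 30.266*I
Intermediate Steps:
U = -482 (U = -2 - 480 = -482)
l(Z, D) = -2 + D + 19*Z (l(Z, D) = 18*Z + (-2 + D + Z) = -2 + D + 19*Z)
√(U + l(F, -14)) = √(-482 + (-2 - 14 + 19*(-22))) = √(-482 + (-2 - 14 - 418)) = √(-482 - 434) = √(-916) = 2*I*√229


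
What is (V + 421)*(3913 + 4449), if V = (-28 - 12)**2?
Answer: 16899602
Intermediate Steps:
V = 1600 (V = (-40)**2 = 1600)
(V + 421)*(3913 + 4449) = (1600 + 421)*(3913 + 4449) = 2021*8362 = 16899602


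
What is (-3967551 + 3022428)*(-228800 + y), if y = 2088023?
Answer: -1757194419429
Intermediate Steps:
(-3967551 + 3022428)*(-228800 + y) = (-3967551 + 3022428)*(-228800 + 2088023) = -945123*1859223 = -1757194419429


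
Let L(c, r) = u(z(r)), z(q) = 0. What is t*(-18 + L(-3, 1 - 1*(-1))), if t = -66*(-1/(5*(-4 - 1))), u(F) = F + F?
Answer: 1188/25 ≈ 47.520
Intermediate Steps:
u(F) = 2*F
L(c, r) = 0 (L(c, r) = 2*0 = 0)
t = -66/25 (t = -66/((-5*(-5))) = -66/25 ≈ -2.6400)
t*(-18 + L(-3, 1 - 1*(-1))) = -66*(-18 + 0)/25 = -66/25*(-18) = 1188/25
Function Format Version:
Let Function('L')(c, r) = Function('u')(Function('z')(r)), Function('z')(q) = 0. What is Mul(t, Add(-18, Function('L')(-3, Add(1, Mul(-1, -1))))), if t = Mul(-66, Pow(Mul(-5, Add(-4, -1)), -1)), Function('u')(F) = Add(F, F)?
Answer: Rational(1188, 25) ≈ 47.520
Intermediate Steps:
Function('u')(F) = Mul(2, F)
Function('L')(c, r) = 0 (Function('L')(c, r) = Mul(2, 0) = 0)
t = Rational(-66, 25) (t = Mul(-66, Pow(Mul(-5, -5), -1)) = Mul(-66, Pow(25, -1)) = Mul(-66, Rational(1, 25)) = Rational(-66, 25) ≈ -2.6400)
Mul(t, Add(-18, Function('L')(-3, Add(1, Mul(-1, -1))))) = Mul(Rational(-66, 25), Add(-18, 0)) = Mul(Rational(-66, 25), -18) = Rational(1188, 25)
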